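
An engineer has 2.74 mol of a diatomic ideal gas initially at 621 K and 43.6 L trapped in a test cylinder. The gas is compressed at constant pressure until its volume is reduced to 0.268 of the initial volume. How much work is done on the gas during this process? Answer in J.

P₁ = nRT₁/V₁ = 2.74×8.314×621/43.6 = 324 kPa.
Isobaric: P stays 324 kPa; V/T = const ⇒ T₂ = 166 K, V₂ = 11.7 L.
W = PΔV = 324×(11.7−43.6) kPa·L = -10400 J.
Work done on the gas = −W_by = 10400 J.

10400 J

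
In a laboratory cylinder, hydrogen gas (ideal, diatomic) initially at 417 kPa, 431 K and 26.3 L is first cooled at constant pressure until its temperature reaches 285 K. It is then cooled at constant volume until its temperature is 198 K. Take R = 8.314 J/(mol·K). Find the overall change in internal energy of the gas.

n = P₁V₁/(RT₁) = 417×26.3/(8.314×431) = 3.06 mol.
Step 1 — Isobaric: P stays 417 kPa; V/T = const ⇒ T₂ = 285 K, V₂ = 17.4 L.
W = PΔV = 417×(17.4−26.3) kPa·L = -3720 J.
ΔU = nCvΔT = 3.06×20.8×(285−431) = -9290 J.
Q = ΔU + W = nCpΔT = -13000 J.
State after step 1: P = 417 kPa, V = 17.4 L, T = 285 K.
Step 2 — Isochoric: V stays 17.4 L; P/T = const ⇒ T₂ = 198 K, P₂ = 290 kPa.
W = 0 (no volume change).
ΔU = nCvΔT = 3.06×20.8×(198−285) = -5530 J.
Q = ΔU = -5530 J.
Net over both steps: W = -3720 J, Q = -18500 J, ΔU = -14800 J.

-14800 J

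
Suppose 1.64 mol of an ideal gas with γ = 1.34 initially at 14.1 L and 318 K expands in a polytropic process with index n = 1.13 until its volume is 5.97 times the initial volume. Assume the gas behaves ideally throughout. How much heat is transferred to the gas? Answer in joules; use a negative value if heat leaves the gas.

4270 J

P₁ = nRT₁/V₁ = 1.64×8.314×318/14.1 = 308 kPa.
Polytropic n=1.13: T₂ = T₁(V₁/V₂)^(n−1) = 318×(0.168)^0.13 = 252 K; P₂ = P₁(V₁/V₂)^n = 40.8 kPa.
W = (P₁V₁−P₂V₂)/(n−1) = (308×14.1−40.8×84.2)/0.13 = 6910 J.
ΔU = nCvΔT = 1.64×24.5×(252−318) = -2640 J.
Q = ΔU + W = 4270 J.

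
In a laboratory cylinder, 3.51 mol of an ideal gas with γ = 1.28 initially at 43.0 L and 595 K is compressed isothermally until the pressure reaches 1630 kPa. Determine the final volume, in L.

10.7 L

P₁ = nRT₁/V₁ = 3.51×8.314×595/43.0 = 404 kPa.
Isothermal: T stays 595 K; PV = const ⇒ V₂ = 10.7 L, P₂ = 1630 kPa.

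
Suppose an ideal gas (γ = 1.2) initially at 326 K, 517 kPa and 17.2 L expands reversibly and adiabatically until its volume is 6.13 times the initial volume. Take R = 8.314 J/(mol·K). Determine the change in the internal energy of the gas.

n = P₁V₁/(RT₁) = 517×17.2/(8.314×326) = 3.28 mol.
Adiabatic: TV^(γ−1) = const ⇒ T₂ = 326×(0.163)^0.200 = 227 K; PV^γ = const ⇒ P₂ = 58.7 kPa.
For an ideal gas ΔU = nCvΔT with Cv = R/(γ−1) = 41.6 J/(mol·K).
ΔU = 3.28×41.6×(227−326) = -13500 J.

-13500 J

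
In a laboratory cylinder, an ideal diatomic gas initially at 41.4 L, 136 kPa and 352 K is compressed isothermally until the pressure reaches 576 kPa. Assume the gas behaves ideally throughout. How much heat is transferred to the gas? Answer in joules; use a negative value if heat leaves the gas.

-8130 J

n = P₁V₁/(RT₁) = 136×41.4/(8.314×352) = 1.92 mol.
Isothermal: T stays 352 K; PV = const ⇒ V₂ = 9.77 L, P₂ = 576 kPa.
ΔU = 0 (ideal gas, T constant).
W = nRT ln(V₂/V₁) = 1.92×8.314×352×ln(0.236) = -8130 J.
Q = ΔU + W = -8130 J.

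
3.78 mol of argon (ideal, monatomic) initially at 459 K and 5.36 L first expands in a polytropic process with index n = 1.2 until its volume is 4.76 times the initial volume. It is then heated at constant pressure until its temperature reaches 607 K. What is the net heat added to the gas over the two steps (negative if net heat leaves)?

P₁ = nRT₁/V₁ = 3.78×8.314×459/5.36 = 2690 kPa.
Step 1 — Polytropic n=1.2: T₂ = T₁(V₁/V₂)^(n−1) = 459×(0.210)^0.20 = 336 K; P₂ = P₁(V₁/V₂)^n = 414 kPa.
W = (P₁V₁−P₂V₂)/(n−1) = (2690×5.36−414×25.5)/0.20 = 19300 J.
ΔU = nCvΔT = 3.78×12.5×(336−459) = -5800 J.
Q = ΔU + W = 13500 J.
State after step 1: P = 414 kPa, V = 25.5 L, T = 336 K.
Step 2 — Isobaric: P stays 414 kPa; V/T = const ⇒ T₂ = 607 K, V₂ = 46.1 L.
W = PΔV = 414×(46.1−25.5) kPa·L = 8520 J.
ΔU = nCvΔT = 3.78×12.5×(607−336) = 12800 J.
Q = ΔU + W = nCpΔT = 21300 J.
Net over both steps: W = 27900 J, Q = 34800 J, ΔU = 6980 J.

34800 J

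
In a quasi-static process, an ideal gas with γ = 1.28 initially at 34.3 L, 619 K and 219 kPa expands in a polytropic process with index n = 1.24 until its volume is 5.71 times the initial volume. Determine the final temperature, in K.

407 K

Polytropic n=1.24: T₂ = T₁(V₁/V₂)^(n−1) = 619×(0.175)^0.24 = 407 K; P₂ = P₁(V₁/V₂)^n = 25.2 kPa.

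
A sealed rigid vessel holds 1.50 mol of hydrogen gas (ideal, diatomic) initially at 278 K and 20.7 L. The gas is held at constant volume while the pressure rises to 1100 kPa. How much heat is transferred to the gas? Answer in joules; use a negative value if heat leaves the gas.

48300 J

P₁ = nRT₁/V₁ = 1.50×8.314×278/20.7 = 167 kPa.
Isochoric: V stays 20.7 L; P/T = const ⇒ T₂ = 1830 K, P₂ = 1100 kPa.
W = 0 (no volume change).
ΔU = nCvΔT = 1.50×20.8×(1830−278) = 48300 J.
Q = ΔU = 48300 J.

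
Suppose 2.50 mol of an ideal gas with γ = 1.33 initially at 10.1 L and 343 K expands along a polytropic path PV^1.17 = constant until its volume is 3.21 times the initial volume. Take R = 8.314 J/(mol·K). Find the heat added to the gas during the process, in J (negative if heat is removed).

P₁ = nRT₁/V₁ = 2.50×8.314×343/10.1 = 706 kPa.
Polytropic n=1.17: T₂ = T₁(V₁/V₂)^(n−1) = 343×(0.312)^0.17 = 281 K; P₂ = P₁(V₁/V₂)^n = 180 kPa.
W = (P₁V₁−P₂V₂)/(n−1) = (706×10.1−180×32.4)/0.17 = 7540 J.
ΔU = nCvΔT = 2.50×25.2×(281−343) = -3890 J.
Q = ΔU + W = 3660 J.

3660 J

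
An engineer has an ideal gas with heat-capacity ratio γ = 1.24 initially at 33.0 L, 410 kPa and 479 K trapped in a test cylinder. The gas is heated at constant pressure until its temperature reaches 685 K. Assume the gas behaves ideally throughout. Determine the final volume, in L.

Isobaric: P stays 410 kPa; V/T = const ⇒ T₂ = 685 K, V₂ = 47.2 L.

47.2 L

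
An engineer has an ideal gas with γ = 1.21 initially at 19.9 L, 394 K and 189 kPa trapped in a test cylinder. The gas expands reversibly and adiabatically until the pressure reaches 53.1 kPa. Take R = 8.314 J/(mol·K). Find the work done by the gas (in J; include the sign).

n = P₁V₁/(RT₁) = 189×19.9/(8.314×394) = 1.15 mol.
Adiabatic: T₂/T₁ = (P₂/P₁)^((γ−1)/γ) ⇒ T₂ = 394×(0.281)^0.174 = 316 K; V₂ = 56.8 L.
ΔU = nCvΔT = 1.15×39.6×(316−394) = -3540 J.
Q = 0 for an adiabatic process, so W = −ΔU = 3540 J.

3540 J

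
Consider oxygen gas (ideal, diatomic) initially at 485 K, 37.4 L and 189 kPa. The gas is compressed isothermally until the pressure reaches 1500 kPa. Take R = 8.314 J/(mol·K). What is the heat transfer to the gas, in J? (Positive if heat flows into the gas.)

-14600 J

n = P₁V₁/(RT₁) = 189×37.4/(8.314×485) = 1.75 mol.
Isothermal: T stays 485 K; PV = const ⇒ V₂ = 4.71 L, P₂ = 1500 kPa.
ΔU = 0 (ideal gas, T constant).
W = nRT ln(V₂/V₁) = 1.75×8.314×485×ln(0.126) = -14600 J.
Q = ΔU + W = -14600 J.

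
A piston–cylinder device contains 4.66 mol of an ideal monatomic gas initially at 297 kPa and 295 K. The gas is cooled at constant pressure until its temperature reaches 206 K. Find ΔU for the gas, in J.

-5170 J

V₁ = nRT₁/P₁ = 4.66×8.314×295/297 = 38.5 L.
Isobaric: P stays 297 kPa; V/T = const ⇒ T₂ = 206 K, V₂ = 26.9 L.
For an ideal gas ΔU = nCvΔT with Cv = (3/2)R = 12.5 J/(mol·K).
ΔU = 4.66×12.5×(206−295) = -5170 J.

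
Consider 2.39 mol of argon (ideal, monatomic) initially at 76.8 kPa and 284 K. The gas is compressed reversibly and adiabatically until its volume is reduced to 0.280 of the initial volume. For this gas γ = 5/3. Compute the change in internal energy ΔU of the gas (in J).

11300 J

V₁ = nRT₁/P₁ = 2.39×8.314×284/76.8 = 73.5 L.
Adiabatic: TV^(γ−1) = const ⇒ T₂ = 284×(3.57)^0.667 = 664 K; PV^γ = const ⇒ P₂ = 641 kPa.
For an ideal gas ΔU = nCvΔT with Cv = (3/2)R = 12.5 J/(mol·K).
ΔU = 2.39×12.5×(664−284) = 11300 J.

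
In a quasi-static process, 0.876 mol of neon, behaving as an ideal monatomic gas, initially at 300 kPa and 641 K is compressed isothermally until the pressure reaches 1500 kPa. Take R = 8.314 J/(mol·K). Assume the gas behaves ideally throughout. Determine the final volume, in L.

3.11 L

V₁ = nRT₁/P₁ = 0.876×8.314×641/300 = 15.6 L.
Isothermal: T stays 641 K; PV = const ⇒ V₂ = 3.11 L, P₂ = 1500 kPa.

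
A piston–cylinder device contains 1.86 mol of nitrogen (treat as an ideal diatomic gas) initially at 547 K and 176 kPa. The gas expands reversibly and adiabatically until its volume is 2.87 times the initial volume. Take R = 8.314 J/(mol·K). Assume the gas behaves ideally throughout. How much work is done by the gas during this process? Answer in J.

V₁ = nRT₁/P₁ = 1.86×8.314×547/176 = 48.1 L.
Adiabatic: TV^(γ−1) = const ⇒ T₂ = 547×(0.348)^0.400 = 359 K; PV^γ = const ⇒ P₂ = 40.2 kPa.
ΔU = nCvΔT = 1.86×20.8×(359−547) = -7280 J.
Q = 0 for an adiabatic process, so W = −ΔU = 7280 J.

7280 J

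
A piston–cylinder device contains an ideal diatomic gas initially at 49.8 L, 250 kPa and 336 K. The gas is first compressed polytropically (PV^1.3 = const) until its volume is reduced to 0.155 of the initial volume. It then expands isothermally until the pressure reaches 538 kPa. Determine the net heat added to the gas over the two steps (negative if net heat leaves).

n = P₁V₁/(RT₁) = 250×49.8/(8.314×336) = 4.46 mol.
Step 1 — Polytropic n=1.3: T₂ = T₁(V₁/V₂)^(n−1) = 336×(6.45)^0.30 = 588 K; P₂ = P₁(V₁/V₂)^n = 2820 kPa.
W = (P₁V₁−P₂V₂)/(n−1) = (250×49.8−2820×7.72)/0.30 = -31100 J.
ΔU = nCvΔT = 4.46×20.8×(588−336) = 23300 J.
Q = ΔU + W = -7780 J.
State after step 1: P = 2820 kPa, V = 7.72 L, T = 588 K.
Step 2 — Isothermal: T stays 588 K; PV = const ⇒ V₂ = 40.5 L, P₂ = 538 kPa.
ΔU = 0 (ideal gas, T constant).
W = nRT ln(V₂/V₁) = 4.46×8.314×588×ln(5.24) = 36100 J.
Q = ΔU + W = 36100 J.
Net over both steps: W = 4990 J, Q = 28300 J, ΔU = 23300 J.

28300 J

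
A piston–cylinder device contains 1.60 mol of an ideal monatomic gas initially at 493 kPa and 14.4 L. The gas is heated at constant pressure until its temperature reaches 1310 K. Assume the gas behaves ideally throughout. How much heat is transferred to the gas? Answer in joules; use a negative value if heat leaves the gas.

25800 J

T₁ = P₁V₁/(nR) = 493×14.4/(1.60×8.314) = 534 K.
Isobaric: P stays 493 kPa; V/T = const ⇒ T₂ = 1310 K, V₂ = 35.3 L.
W = PΔV = 493×(35.3−14.4) kPa·L = 10300 J.
ΔU = nCvΔT = 1.60×12.5×(1310−534) = 15500 J.
Q = ΔU + W = nCpΔT = 25800 J.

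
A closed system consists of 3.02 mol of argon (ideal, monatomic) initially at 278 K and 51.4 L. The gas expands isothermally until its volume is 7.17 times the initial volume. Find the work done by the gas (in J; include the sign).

P₁ = nRT₁/V₁ = 3.02×8.314×278/51.4 = 136 kPa.
Isothermal: T stays 278 K; PV = const ⇒ V₂ = 369 L, P₂ = 18.9 kPa.
W = nRT ln(V₂/V₁) = 3.02×8.314×278×ln(7.17) = 13800 J.

13800 J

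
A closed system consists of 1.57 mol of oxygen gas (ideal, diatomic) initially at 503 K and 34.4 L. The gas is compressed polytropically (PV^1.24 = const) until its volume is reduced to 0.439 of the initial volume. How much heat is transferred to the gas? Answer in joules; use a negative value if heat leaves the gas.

P₁ = nRT₁/V₁ = 1.57×8.314×503/34.4 = 191 kPa.
Polytropic n=1.24: T₂ = T₁(V₁/V₂)^(n−1) = 503×(2.28)^0.24 = 613 K; P₂ = P₁(V₁/V₂)^n = 530 kPa.
W = (P₁V₁−P₂V₂)/(n−1) = (191×34.4−530×15.1)/0.24 = -5980 J.
ΔU = nCvΔT = 1.57×20.8×(613−503) = 3590 J.
Q = ΔU + W = -2390 J.

-2390 J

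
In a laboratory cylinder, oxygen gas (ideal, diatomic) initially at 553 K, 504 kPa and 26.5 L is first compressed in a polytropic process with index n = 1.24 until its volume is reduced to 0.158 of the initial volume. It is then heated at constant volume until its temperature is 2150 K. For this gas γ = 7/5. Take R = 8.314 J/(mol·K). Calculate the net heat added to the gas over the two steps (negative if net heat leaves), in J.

65400 J

n = P₁V₁/(RT₁) = 504×26.5/(8.314×553) = 2.90 mol.
Step 1 — Polytropic n=1.24: T₂ = T₁(V₁/V₂)^(n−1) = 553×(6.33)^0.24 = 861 K; P₂ = P₁(V₁/V₂)^n = 4970 kPa.
W = (P₁V₁−P₂V₂)/(n−1) = (504×26.5−4970×4.19)/0.24 = -31000 J.
ΔU = nCvΔT = 2.90×20.8×(861−553) = 18600 J.
Q = ΔU + W = -12400 J.
State after step 1: P = 4970 kPa, V = 4.19 L, T = 861 K.
Step 2 — Isochoric: V stays 4.19 L; P/T = const ⇒ T₂ = 2150 K, P₂ = 12400 kPa.
W = 0 (no volume change).
ΔU = nCvΔT = 2.90×20.8×(2150−861) = 77800 J.
Q = ΔU = 77800 J.
Net over both steps: W = -31000 J, Q = 65400 J, ΔU = 96400 J.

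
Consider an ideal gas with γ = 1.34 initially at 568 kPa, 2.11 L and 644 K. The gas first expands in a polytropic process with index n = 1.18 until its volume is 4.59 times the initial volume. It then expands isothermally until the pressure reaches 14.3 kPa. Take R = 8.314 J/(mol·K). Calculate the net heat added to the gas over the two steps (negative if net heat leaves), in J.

2470 J

n = P₁V₁/(RT₁) = 568×2.11/(8.314×644) = 0.224 mol.
Step 1 — Polytropic n=1.18: T₂ = T₁(V₁/V₂)^(n−1) = 644×(0.218)^0.18 = 490 K; P₂ = P₁(V₁/V₂)^n = 94.1 kPa.
W = (P₁V₁−P₂V₂)/(n−1) = (568×2.11−94.1×9.68)/0.18 = 1600 J.
ΔU = nCvΔT = 0.224×24.5×(490−644) = -846 J.
Q = ΔU + W = 752 J.
State after step 1: P = 94.1 kPa, V = 9.68 L, T = 490 K.
Step 2 — Isothermal: T stays 490 K; PV = const ⇒ V₂ = 63.7 L, P₂ = 14.3 kPa.
ΔU = 0 (ideal gas, T constant).
W = nRT ln(V₂/V₁) = 0.224×8.314×490×ln(6.58) = 1720 J.
Q = ΔU + W = 1720 J.
Net over both steps: W = 3310 J, Q = 2470 J, ΔU = -846 J.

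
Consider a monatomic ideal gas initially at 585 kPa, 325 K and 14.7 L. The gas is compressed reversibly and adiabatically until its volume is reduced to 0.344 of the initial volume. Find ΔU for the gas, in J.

13400 J

n = P₁V₁/(RT₁) = 585×14.7/(8.314×325) = 3.18 mol.
Adiabatic: TV^(γ−1) = const ⇒ T₂ = 325×(2.91)^0.667 = 662 K; PV^γ = const ⇒ P₂ = 3460 kPa.
For an ideal gas ΔU = nCvΔT with Cv = (3/2)R = 12.5 J/(mol·K).
ΔU = 3.18×12.5×(662−325) = 13400 J.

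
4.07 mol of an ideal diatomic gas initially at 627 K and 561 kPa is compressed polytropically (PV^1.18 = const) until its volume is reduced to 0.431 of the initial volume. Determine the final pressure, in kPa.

V₁ = nRT₁/P₁ = 4.07×8.314×627/561 = 37.8 L.
Polytropic n=1.18: T₂ = T₁(V₁/V₂)^(n−1) = 627×(2.32)^0.18 = 730 K; P₂ = P₁(V₁/V₂)^n = 1510 kPa.

1510 kPa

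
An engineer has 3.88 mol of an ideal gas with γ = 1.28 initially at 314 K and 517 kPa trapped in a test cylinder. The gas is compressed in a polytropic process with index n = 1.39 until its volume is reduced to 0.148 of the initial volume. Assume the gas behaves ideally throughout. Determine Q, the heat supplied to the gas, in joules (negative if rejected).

11300 J

V₁ = nRT₁/P₁ = 3.88×8.314×314/517 = 19.6 L.
Polytropic n=1.39: T₂ = T₁(V₁/V₂)^(n−1) = 314×(6.76)^0.39 = 661 K; P₂ = P₁(V₁/V₂)^n = 7360 kPa.
W = (P₁V₁−P₂V₂)/(n−1) = (517×19.6−7360×2.90)/0.39 = -28700 J.
ΔU = nCvΔT = 3.88×29.7×(661−314) = 40000 J.
Q = ΔU + W = 11300 J.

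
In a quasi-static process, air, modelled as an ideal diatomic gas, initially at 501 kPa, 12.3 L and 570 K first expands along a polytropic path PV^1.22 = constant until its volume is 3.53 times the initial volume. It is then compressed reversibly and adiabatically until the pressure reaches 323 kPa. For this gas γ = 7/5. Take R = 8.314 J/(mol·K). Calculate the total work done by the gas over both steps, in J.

2480 J

n = P₁V₁/(RT₁) = 501×12.3/(8.314×570) = 1.30 mol.
Step 1 — Polytropic n=1.22: T₂ = T₁(V₁/V₂)^(n−1) = 570×(0.283)^0.22 = 432 K; P₂ = P₁(V₁/V₂)^n = 108 kPa.
W = (P₁V₁−P₂V₂)/(n−1) = (501×12.3−108×43.4)/0.22 = 6790 J.
ΔU = nCvΔT = 1.30×20.8×(432−570) = -3730 J.
Q = ΔU + W = 3050 J.
State after step 1: P = 108 kPa, V = 43.4 L, T = 432 K.
Step 2 — Adiabatic: T₂/T₁ = (P₂/P₁)^((γ−1)/γ) ⇒ T₂ = 432×(3.00)^0.286 = 591 K; V₂ = 19.8 L.
ΔU = nCvΔT = 1.30×20.8×(591−432) = 4310 J.
Q = 0 for an adiabatic process, so W = −ΔU = -4310 J.
Net over both steps: W = 2480 J, Q = 3050 J, ΔU = 577 J.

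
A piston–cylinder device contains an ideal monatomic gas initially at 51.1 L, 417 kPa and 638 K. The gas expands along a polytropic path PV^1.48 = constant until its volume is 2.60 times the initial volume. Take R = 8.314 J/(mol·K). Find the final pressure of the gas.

101 kPa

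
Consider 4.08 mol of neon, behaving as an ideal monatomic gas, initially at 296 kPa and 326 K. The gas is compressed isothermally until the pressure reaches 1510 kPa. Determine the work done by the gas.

V₁ = nRT₁/P₁ = 4.08×8.314×326/296 = 37.4 L.
Isothermal: T stays 326 K; PV = const ⇒ V₂ = 7.32 L, P₂ = 1510 kPa.
W = nRT ln(V₂/V₁) = 4.08×8.314×326×ln(0.196) = -18000 J.

-18000 J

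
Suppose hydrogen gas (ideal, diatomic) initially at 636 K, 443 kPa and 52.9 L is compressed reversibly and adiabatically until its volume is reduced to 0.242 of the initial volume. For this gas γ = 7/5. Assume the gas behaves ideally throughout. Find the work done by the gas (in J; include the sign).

n = P₁V₁/(RT₁) = 443×52.9/(8.314×636) = 4.43 mol.
Adiabatic: TV^(γ−1) = const ⇒ T₂ = 636×(4.13)^0.400 = 1120 K; PV^γ = const ⇒ P₂ = 3230 kPa.
ΔU = nCvΔT = 4.43×20.8×(1120−636) = 44800 J.
Q = 0 for an adiabatic process, so W = −ΔU = -44800 J.

-44800 J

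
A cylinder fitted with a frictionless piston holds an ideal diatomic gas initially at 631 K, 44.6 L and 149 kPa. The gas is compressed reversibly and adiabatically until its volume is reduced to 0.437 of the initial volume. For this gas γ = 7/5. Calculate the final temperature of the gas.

879 K

Adiabatic: TV^(γ−1) = const ⇒ T₂ = 631×(2.29)^0.400 = 879 K; PV^γ = const ⇒ P₂ = 475 kPa.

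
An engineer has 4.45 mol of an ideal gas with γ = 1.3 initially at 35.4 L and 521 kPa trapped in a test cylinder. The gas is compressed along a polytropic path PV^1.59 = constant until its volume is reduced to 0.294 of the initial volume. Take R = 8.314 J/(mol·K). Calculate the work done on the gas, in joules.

33100 J

T₁ = P₁V₁/(nR) = 521×35.4/(4.45×8.314) = 499 K.
Polytropic n=1.59: T₂ = T₁(V₁/V₂)^(n−1) = 499×(3.40)^0.59 = 1030 K; P₂ = P₁(V₁/V₂)^n = 3650 kPa.
W = (P₁V₁−P₂V₂)/(n−1) = (521×35.4−3650×10.4)/0.59 = -33100 J.
Work done on the gas = −W_by = 33100 J.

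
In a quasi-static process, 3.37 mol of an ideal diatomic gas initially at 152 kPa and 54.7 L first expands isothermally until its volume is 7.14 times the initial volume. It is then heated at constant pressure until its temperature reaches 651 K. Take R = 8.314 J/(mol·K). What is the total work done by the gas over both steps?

26300 J

T₁ = P₁V₁/(nR) = 152×54.7/(3.37×8.314) = 297 K.
Step 1 — Isothermal: T stays 297 K; PV = const ⇒ V₂ = 391 L, P₂ = 21.3 kPa.
ΔU = 0 (ideal gas, T constant).
W = nRT ln(V₂/V₁) = 3.37×8.314×297×ln(7.14) = 16300 J.
Q = ΔU + W = 16300 J.
State after step 1: P = 21.3 kPa, V = 391 L, T = 297 K.
Step 2 — Isobaric: P stays 21.3 kPa; V/T = const ⇒ T₂ = 651 K, V₂ = 857 L.
W = PΔV = 21.3×(857−391) kPa·L = 9930 J.
ΔU = nCvΔT = 3.37×20.8×(651−297) = 24800 J.
Q = ΔU + W = nCpΔT = 34700 J.
Net over both steps: W = 26300 J, Q = 51100 J, ΔU = 24800 J.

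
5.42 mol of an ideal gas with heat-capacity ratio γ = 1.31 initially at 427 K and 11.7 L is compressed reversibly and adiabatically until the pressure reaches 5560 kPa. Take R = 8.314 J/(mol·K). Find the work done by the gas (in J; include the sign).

P₁ = nRT₁/V₁ = 5.42×8.314×427/11.7 = 1640 kPa.
Adiabatic: T₂/T₁ = (P₂/P₁)^((γ−1)/γ) ⇒ T₂ = 427×(3.38)^0.237 = 570 K; V₂ = 4.62 L.
ΔU = nCvΔT = 5.42×26.8×(570−427) = 20700 J.
Q = 0 for an adiabatic process, so W = −ΔU = -20700 J.

-20700 J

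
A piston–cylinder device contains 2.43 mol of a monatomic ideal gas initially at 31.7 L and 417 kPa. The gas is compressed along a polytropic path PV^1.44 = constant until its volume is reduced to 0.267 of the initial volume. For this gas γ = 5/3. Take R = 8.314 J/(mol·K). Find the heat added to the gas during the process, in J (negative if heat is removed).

-8050 J

T₁ = P₁V₁/(nR) = 417×31.7/(2.43×8.314) = 654 K.
Polytropic n=1.44: T₂ = T₁(V₁/V₂)^(n−1) = 654×(3.75)^0.44 = 1170 K; P₂ = P₁(V₁/V₂)^n = 2790 kPa.
W = (P₁V₁−P₂V₂)/(n−1) = (417×31.7−2790×8.46)/0.44 = -23700 J.
ΔU = nCvΔT = 2.43×12.5×(1170−654) = 15600 J.
Q = ΔU + W = -8050 J.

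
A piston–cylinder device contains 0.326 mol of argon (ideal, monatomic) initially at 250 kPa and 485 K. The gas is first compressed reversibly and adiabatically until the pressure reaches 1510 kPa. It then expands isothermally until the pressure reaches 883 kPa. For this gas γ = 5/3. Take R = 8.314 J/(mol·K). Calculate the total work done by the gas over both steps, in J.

-628 J

V₁ = nRT₁/P₁ = 0.326×8.314×485/250 = 5.26 L.
Step 1 — Adiabatic: T₂/T₁ = (P₂/P₁)^((γ−1)/γ) ⇒ T₂ = 485×(6.04)^0.400 = 996 K; V₂ = 1.79 L.
ΔU = nCvΔT = 0.326×12.5×(996−485) = 2080 J.
Q = 0 for an adiabatic process, so W = −ΔU = -2080 J.
State after step 1: P = 1510 kPa, V = 1.79 L, T = 996 K.
Step 2 — Isothermal: T stays 996 K; PV = const ⇒ V₂ = 3.06 L, P₂ = 883 kPa.
ΔU = 0 (ideal gas, T constant).
W = nRT ln(V₂/V₁) = 0.326×8.314×996×ln(1.71) = 1450 J.
Q = ΔU + W = 1450 J.
Net over both steps: W = -628 J, Q = 1450 J, ΔU = 2080 J.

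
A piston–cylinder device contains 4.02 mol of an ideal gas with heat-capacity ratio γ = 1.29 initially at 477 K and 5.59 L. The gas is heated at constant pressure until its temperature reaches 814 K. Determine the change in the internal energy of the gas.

38800 J

P₁ = nRT₁/V₁ = 4.02×8.314×477/5.59 = 2850 kPa.
Isobaric: P stays 2850 kPa; V/T = const ⇒ T₂ = 814 K, V₂ = 9.54 L.
For an ideal gas ΔU = nCvΔT with Cv = R/(γ−1) = 28.7 J/(mol·K).
ΔU = 4.02×28.7×(814−477) = 38800 J.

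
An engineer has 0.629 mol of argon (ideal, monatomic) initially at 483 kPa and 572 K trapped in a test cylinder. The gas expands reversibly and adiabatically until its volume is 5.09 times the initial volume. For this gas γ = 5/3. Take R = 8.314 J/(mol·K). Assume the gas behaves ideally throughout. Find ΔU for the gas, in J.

V₁ = nRT₁/P₁ = 0.629×8.314×572/483 = 6.19 L.
Adiabatic: TV^(γ−1) = const ⇒ T₂ = 572×(0.196)^0.667 = 193 K; PV^γ = const ⇒ P₂ = 32.1 kPa.
For an ideal gas ΔU = nCvΔT with Cv = (3/2)R = 12.5 J/(mol·K).
ΔU = 0.629×12.5×(193−572) = -2970 J.

-2970 J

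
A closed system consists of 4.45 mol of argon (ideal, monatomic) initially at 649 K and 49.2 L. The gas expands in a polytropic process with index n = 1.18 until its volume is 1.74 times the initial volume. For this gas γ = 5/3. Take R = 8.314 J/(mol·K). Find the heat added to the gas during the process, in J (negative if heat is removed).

P₁ = nRT₁/V₁ = 4.45×8.314×649/49.2 = 488 kPa.
Polytropic n=1.18: T₂ = T₁(V₁/V₂)^(n−1) = 649×(0.575)^0.18 = 587 K; P₂ = P₁(V₁/V₂)^n = 254 kPa.
W = (P₁V₁−P₂V₂)/(n−1) = (488×49.2−254×85.6)/0.18 = 12700 J.
ΔU = nCvΔT = 4.45×12.5×(587−649) = -3420 J.
Q = ΔU + W = 9240 J.

9240 J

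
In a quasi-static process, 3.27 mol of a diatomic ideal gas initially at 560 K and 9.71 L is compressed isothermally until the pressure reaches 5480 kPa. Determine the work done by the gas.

-19100 J

P₁ = nRT₁/V₁ = 3.27×8.314×560/9.71 = 1570 kPa.
Isothermal: T stays 560 K; PV = const ⇒ V₂ = 2.78 L, P₂ = 5480 kPa.
W = nRT ln(V₂/V₁) = 3.27×8.314×560×ln(0.286) = -19100 J.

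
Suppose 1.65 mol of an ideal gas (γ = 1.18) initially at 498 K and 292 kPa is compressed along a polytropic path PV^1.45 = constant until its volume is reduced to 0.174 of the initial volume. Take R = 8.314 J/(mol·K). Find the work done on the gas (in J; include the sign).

V₁ = nRT₁/P₁ = 1.65×8.314×498/292 = 23.4 L.
Polytropic n=1.45: T₂ = T₁(V₁/V₂)^(n−1) = 498×(5.75)^0.45 = 1090 K; P₂ = P₁(V₁/V₂)^n = 3690 kPa.
W = (P₁V₁−P₂V₂)/(n−1) = (292×23.4−3690×4.07)/0.45 = -18200 J.
Work done on the gas = −W_by = 18200 J.

18200 J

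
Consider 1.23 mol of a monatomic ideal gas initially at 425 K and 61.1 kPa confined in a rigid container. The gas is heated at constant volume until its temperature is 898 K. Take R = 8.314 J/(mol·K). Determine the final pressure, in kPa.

129 kPa

V₁ = nRT₁/P₁ = 1.23×8.314×425/61.1 = 71.1 L.
Isochoric: V stays 71.1 L; P/T = const ⇒ T₂ = 898 K, P₂ = 129 kPa.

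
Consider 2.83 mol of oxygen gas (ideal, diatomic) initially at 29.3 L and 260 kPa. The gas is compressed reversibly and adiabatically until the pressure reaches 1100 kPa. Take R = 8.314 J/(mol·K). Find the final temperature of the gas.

T₁ = P₁V₁/(nR) = 260×29.3/(2.83×8.314) = 324 K.
Adiabatic: T₂/T₁ = (P₂/P₁)^((γ−1)/γ) ⇒ T₂ = 324×(4.23)^0.286 = 489 K; V₂ = 10.5 L.

489 K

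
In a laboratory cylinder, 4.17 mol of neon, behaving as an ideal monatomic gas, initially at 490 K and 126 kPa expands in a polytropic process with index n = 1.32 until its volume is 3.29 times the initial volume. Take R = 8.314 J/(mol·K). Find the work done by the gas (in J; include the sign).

16800 J

V₁ = nRT₁/P₁ = 4.17×8.314×490/126 = 135 L.
Polytropic n=1.32: T₂ = T₁(V₁/V₂)^(n−1) = 490×(0.304)^0.32 = 335 K; P₂ = P₁(V₁/V₂)^n = 26.2 kPa.
W = (P₁V₁−P₂V₂)/(n−1) = (126×135−26.2×444)/0.32 = 16800 J.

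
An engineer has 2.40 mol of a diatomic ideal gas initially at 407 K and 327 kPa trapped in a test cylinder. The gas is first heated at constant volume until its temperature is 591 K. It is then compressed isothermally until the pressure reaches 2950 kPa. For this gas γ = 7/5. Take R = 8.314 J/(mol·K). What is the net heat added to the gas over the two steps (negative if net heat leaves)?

-12400 J

V₁ = nRT₁/P₁ = 2.40×8.314×407/327 = 24.8 L.
Step 1 — Isochoric: V stays 24.8 L; P/T = const ⇒ T₂ = 591 K, P₂ = 475 kPa.
W = 0 (no volume change).
ΔU = nCvΔT = 2.40×20.8×(591−407) = 9180 J.
Q = ΔU = 9180 J.
State after step 1: P = 475 kPa, V = 24.8 L, T = 591 K.
Step 2 — Isothermal: T stays 591 K; PV = const ⇒ V₂ = 4.00 L, P₂ = 2950 kPa.
ΔU = 0 (ideal gas, T constant).
W = nRT ln(V₂/V₁) = 2.40×8.314×591×ln(0.161) = -21500 J.
Q = ΔU + W = -21500 J.
Net over both steps: W = -21500 J, Q = -12400 J, ΔU = 9180 J.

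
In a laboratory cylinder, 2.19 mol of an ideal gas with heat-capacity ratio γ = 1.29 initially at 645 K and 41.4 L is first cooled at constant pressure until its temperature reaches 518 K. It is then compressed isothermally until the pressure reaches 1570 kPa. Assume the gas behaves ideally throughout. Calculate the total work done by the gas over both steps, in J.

P₁ = nRT₁/V₁ = 2.19×8.314×645/41.4 = 284 kPa.
Step 1 — Isobaric: P stays 284 kPa; V/T = const ⇒ T₂ = 518 K, V₂ = 33.2 L.
W = PΔV = 284×(33.2−41.4) kPa·L = -2310 J.
ΔU = nCvΔT = 2.19×28.7×(518−645) = -7970 J.
Q = ΔU + W = nCpΔT = -10300 J.
State after step 1: P = 284 kPa, V = 33.2 L, T = 518 K.
Step 2 — Isothermal: T stays 518 K; PV = const ⇒ V₂ = 6.01 L, P₂ = 1570 kPa.
ΔU = 0 (ideal gas, T constant).
W = nRT ln(V₂/V₁) = 2.19×8.314×518×ln(0.181) = -16100 J.
Q = ΔU + W = -16100 J.
Net over both steps: W = -18400 J, Q = -26400 J, ΔU = -7970 J.

-18400 J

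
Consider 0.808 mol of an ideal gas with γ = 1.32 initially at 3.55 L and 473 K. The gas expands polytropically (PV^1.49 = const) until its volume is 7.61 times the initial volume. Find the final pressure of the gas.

P₁ = nRT₁/V₁ = 0.808×8.314×473/3.55 = 895 kPa.
Polytropic n=1.49: T₂ = T₁(V₁/V₂)^(n−1) = 473×(0.131)^0.49 = 175 K; P₂ = P₁(V₁/V₂)^n = 43.5 kPa.

43.5 kPa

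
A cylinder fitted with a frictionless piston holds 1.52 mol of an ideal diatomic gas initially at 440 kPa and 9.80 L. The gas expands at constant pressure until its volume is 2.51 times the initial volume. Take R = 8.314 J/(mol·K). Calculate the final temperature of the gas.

856 K

T₁ = P₁V₁/(nR) = 440×9.80/(1.52×8.314) = 341 K.
Isobaric: P stays 440 kPa; V/T = const ⇒ T₂ = 856 K, V₂ = 24.6 L.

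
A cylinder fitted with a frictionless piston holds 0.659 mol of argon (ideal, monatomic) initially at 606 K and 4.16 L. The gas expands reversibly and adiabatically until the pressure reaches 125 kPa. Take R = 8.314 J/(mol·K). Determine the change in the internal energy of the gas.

-2610 J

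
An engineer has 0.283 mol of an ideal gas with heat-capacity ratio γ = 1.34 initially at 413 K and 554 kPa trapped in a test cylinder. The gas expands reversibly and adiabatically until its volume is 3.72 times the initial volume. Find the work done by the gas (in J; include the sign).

1030 J

V₁ = nRT₁/P₁ = 0.283×8.314×413/554 = 1.75 L.
Adiabatic: TV^(γ−1) = const ⇒ T₂ = 413×(0.269)^0.340 = 264 K; PV^γ = const ⇒ P₂ = 95.3 kPa.
ΔU = nCvΔT = 0.283×24.5×(264−413) = -1030 J.
Q = 0 for an adiabatic process, so W = −ΔU = 1030 J.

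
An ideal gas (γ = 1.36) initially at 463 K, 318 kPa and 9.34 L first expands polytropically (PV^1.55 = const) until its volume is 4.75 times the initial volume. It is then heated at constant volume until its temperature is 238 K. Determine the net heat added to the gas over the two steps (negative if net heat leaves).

n = P₁V₁/(RT₁) = 318×9.34/(8.314×463) = 0.772 mol.
Step 1 — Polytropic n=1.55: T₂ = T₁(V₁/V₂)^(n−1) = 463×(0.211)^0.55 = 197 K; P₂ = P₁(V₁/V₂)^n = 28.4 kPa.
W = (P₁V₁−P₂V₂)/(n−1) = (318×9.34−28.4×44.4)/0.55 = 3110 J.
ΔU = nCvΔT = 0.772×23.1×(197−463) = -4750 J.
Q = ΔU + W = -1640 J.
State after step 1: P = 28.4 kPa, V = 44.4 L, T = 197 K.
Step 2 — Isochoric: V stays 44.4 L; P/T = const ⇒ T₂ = 238 K, P₂ = 34.4 kPa.
W = 0 (no volume change).
ΔU = nCvΔT = 0.772×23.1×(238−197) = 739 J.
Q = ΔU = 739 J.
Net over both steps: W = 3110 J, Q = -901 J, ΔU = -4010 J.

-901 J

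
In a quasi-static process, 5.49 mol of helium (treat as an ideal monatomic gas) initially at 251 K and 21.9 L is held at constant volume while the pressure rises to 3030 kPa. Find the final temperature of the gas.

1450 K

P₁ = nRT₁/V₁ = 5.49×8.314×251/21.9 = 523 kPa.
Isochoric: V stays 21.9 L; P/T = const ⇒ T₂ = 1450 K, P₂ = 3030 kPa.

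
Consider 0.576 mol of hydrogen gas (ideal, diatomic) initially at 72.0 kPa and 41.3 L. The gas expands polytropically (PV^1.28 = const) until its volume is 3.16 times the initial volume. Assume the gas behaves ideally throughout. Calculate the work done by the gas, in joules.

T₁ = P₁V₁/(nR) = 72.0×41.3/(0.576×8.314) = 621 K.
Polytropic n=1.28: T₂ = T₁(V₁/V₂)^(n−1) = 621×(0.316)^0.28 = 450 K; P₂ = P₁(V₁/V₂)^n = 16.5 kPa.
W = (P₁V₁−P₂V₂)/(n−1) = (72.0×41.3−16.5×131)/0.28 = 2920 J.

2920 J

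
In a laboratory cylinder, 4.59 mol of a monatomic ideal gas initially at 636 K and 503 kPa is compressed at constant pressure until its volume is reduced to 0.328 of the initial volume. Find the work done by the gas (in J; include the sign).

V₁ = nRT₁/P₁ = 4.59×8.314×636/503 = 48.3 L.
Isobaric: P stays 503 kPa; V/T = const ⇒ T₂ = 209 K, V₂ = 15.8 L.
W = PΔV = 503×(15.8−48.3) kPa·L = -16300 J.

-16300 J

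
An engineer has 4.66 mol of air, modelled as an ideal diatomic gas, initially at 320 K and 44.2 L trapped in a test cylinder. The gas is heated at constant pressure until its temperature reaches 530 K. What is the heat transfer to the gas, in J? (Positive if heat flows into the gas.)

P₁ = nRT₁/V₁ = 4.66×8.314×320/44.2 = 280 kPa.
Isobaric: P stays 280 kPa; V/T = const ⇒ T₂ = 530 K, V₂ = 73.2 L.
W = PΔV = 280×(73.2−44.2) kPa·L = 8140 J.
ΔU = nCvΔT = 4.66×20.8×(530−320) = 20300 J.
Q = ΔU + W = nCpΔT = 28500 J.

28500 J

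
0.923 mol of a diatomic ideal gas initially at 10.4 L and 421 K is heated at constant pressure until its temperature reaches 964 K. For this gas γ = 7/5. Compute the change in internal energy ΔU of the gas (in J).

10400 J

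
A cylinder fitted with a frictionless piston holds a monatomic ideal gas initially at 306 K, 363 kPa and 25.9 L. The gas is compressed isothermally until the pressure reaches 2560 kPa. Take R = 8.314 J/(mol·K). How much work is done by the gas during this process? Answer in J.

-18400 J

n = P₁V₁/(RT₁) = 363×25.9/(8.314×306) = 3.70 mol.
Isothermal: T stays 306 K; PV = const ⇒ V₂ = 3.67 L, P₂ = 2560 kPa.
W = nRT ln(V₂/V₁) = 3.70×8.314×306×ln(0.142) = -18400 J.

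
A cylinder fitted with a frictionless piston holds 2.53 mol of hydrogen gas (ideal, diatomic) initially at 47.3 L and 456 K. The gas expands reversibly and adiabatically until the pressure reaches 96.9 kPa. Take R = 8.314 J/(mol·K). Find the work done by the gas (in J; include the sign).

4560 J

P₁ = nRT₁/V₁ = 2.53×8.314×456/47.3 = 203 kPa.
Adiabatic: T₂/T₁ = (P₂/P₁)^((γ−1)/γ) ⇒ T₂ = 456×(0.478)^0.286 = 369 K; V₂ = 80.2 L.
ΔU = nCvΔT = 2.53×20.8×(369−456) = -4560 J.
Q = 0 for an adiabatic process, so W = −ΔU = 4560 J.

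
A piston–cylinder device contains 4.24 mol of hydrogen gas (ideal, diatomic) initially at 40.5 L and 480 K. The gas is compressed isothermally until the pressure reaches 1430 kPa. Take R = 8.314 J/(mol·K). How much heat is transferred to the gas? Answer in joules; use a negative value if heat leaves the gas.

P₁ = nRT₁/V₁ = 4.24×8.314×480/40.5 = 418 kPa.
Isothermal: T stays 480 K; PV = const ⇒ V₂ = 11.8 L, P₂ = 1430 kPa.
ΔU = 0 (ideal gas, T constant).
W = nRT ln(V₂/V₁) = 4.24×8.314×480×ln(0.292) = -20800 J.
Q = ΔU + W = -20800 J.

-20800 J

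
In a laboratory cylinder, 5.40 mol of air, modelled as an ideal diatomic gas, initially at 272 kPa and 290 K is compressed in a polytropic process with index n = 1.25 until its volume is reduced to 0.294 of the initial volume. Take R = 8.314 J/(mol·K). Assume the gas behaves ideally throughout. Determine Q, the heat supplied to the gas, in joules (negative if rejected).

-6990 J

V₁ = nRT₁/P₁ = 5.40×8.314×290/272 = 47.9 L.
Polytropic n=1.25: T₂ = T₁(V₁/V₂)^(n−1) = 290×(3.40)^0.25 = 394 K; P₂ = P₁(V₁/V₂)^n = 1260 kPa.
W = (P₁V₁−P₂V₂)/(n−1) = (272×47.9−1260×14.1)/0.25 = -18600 J.
ΔU = nCvΔT = 5.40×20.8×(394−290) = 11700 J.
Q = ΔU + W = -6990 J.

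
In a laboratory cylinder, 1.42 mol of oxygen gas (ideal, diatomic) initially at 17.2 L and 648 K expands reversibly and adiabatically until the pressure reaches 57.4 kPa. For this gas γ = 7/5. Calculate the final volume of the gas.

P₁ = nRT₁/V₁ = 1.42×8.314×648/17.2 = 445 kPa.
Adiabatic: T₂/T₁ = (P₂/P₁)^((γ−1)/γ) ⇒ T₂ = 648×(0.129)^0.286 = 361 K; V₂ = 74.2 L.

74.2 L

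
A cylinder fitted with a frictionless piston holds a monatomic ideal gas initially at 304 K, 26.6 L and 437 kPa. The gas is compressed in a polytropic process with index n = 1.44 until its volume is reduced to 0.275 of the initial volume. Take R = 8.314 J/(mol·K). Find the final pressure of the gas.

Polytropic n=1.44: T₂ = T₁(V₁/V₂)^(n−1) = 304×(3.64)^0.44 = 536 K; P₂ = P₁(V₁/V₂)^n = 2800 kPa.

2800 kPa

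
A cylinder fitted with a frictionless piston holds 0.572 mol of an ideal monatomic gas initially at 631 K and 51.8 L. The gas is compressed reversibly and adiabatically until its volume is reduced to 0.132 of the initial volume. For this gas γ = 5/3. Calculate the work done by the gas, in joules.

-12900 J

P₁ = nRT₁/V₁ = 0.572×8.314×631/51.8 = 57.9 kPa.
Adiabatic: TV^(γ−1) = const ⇒ T₂ = 631×(7.58)^0.667 = 2430 K; PV^γ = const ⇒ P₂ = 1690 kPa.
ΔU = nCvΔT = 0.572×12.5×(2430−631) = 12900 J.
Q = 0 for an adiabatic process, so W = −ΔU = -12900 J.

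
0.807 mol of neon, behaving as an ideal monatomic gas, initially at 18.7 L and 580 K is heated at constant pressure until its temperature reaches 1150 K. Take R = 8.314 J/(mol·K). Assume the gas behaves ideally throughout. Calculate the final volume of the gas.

37.1 L

P₁ = nRT₁/V₁ = 0.807×8.314×580/18.7 = 208 kPa.
Isobaric: P stays 208 kPa; V/T = const ⇒ T₂ = 1150 K, V₂ = 37.1 L.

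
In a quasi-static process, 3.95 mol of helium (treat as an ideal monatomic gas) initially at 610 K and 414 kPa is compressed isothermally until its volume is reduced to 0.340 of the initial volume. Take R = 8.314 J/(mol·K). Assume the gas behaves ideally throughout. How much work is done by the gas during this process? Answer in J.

-21600 J

V₁ = nRT₁/P₁ = 3.95×8.314×610/414 = 48.4 L.
Isothermal: T stays 610 K; PV = const ⇒ V₂ = 16.5 L, P₂ = 1220 kPa.
W = nRT ln(V₂/V₁) = 3.95×8.314×610×ln(0.340) = -21600 J.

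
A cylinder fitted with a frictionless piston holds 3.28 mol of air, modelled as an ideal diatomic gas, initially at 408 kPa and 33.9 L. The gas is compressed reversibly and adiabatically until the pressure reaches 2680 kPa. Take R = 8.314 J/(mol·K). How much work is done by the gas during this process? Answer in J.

T₁ = P₁V₁/(nR) = 408×33.9/(3.28×8.314) = 507 K.
Adiabatic: T₂/T₁ = (P₂/P₁)^((γ−1)/γ) ⇒ T₂ = 507×(6.57)^0.286 = 868 K; V₂ = 8.84 L.
ΔU = nCvΔT = 3.28×20.8×(868−507) = 24600 J.
Q = 0 for an adiabatic process, so W = −ΔU = -24600 J.

-24600 J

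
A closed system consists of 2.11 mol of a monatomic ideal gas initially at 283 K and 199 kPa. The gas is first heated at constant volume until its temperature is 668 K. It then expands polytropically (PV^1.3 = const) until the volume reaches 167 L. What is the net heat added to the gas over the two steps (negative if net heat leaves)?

V₁ = nRT₁/P₁ = 2.11×8.314×283/199 = 24.9 L.
Step 1 — Isochoric: V stays 24.9 L; P/T = const ⇒ T₂ = 668 K, P₂ = 470 kPa.
W = 0 (no volume change).
ΔU = nCvΔT = 2.11×12.5×(668−283) = 10100 J.
Q = ΔU = 10100 J.
State after step 1: P = 470 kPa, V = 24.9 L, T = 668 K.
Step 2 — Polytropic n=1.3: T₂ = T₁(V₁/V₂)^(n−1) = 668×(0.149)^0.30 = 378 K; P₂ = P₁(V₁/V₂)^n = 39.7 kPa.
W = (P₁V₁−P₂V₂)/(n−1) = (470×24.9−39.7×167)/0.30 = 17000 J.
ΔU = nCvΔT = 2.11×12.5×(378−668) = -7640 J.
Q = ΔU + W = 9340 J.
Net over both steps: W = 17000 J, Q = 19500 J, ΔU = 2490 J.

19500 J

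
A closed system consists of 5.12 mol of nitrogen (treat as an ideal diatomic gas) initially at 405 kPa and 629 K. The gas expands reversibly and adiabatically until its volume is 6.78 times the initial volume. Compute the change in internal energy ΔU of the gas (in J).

-35800 J

V₁ = nRT₁/P₁ = 5.12×8.314×629/405 = 66.1 L.
Adiabatic: TV^(γ−1) = const ⇒ T₂ = 629×(0.147)^0.400 = 293 K; PV^γ = const ⇒ P₂ = 27.8 kPa.
For an ideal gas ΔU = nCvΔT with Cv = (5/2)R = 20.8 J/(mol·K).
ΔU = 5.12×20.8×(293−629) = -35800 J.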